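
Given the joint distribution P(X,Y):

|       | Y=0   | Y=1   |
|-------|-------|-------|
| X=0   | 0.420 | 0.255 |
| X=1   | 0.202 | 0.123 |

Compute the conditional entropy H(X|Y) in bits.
0.9097 bits

H(X|Y) = H(X,Y) - H(Y)

H(X,Y) = -Σ_{x,y} P(x,y) log₂ P(x,y). Per-cell terms -P(x,y)·log₂P(x,y):
  X=0: 0.52565, 0.50271
  X=1: 0.46613, 0.37186
Sum of the 4 terms: H(X,Y) = 1.86635 bits

Marginal of Y (column sums):
  P(Y=0) = 0.420 + 0.202 = 0.622
  P(Y=1) = 0.255 + 0.123 = 0.378
H(Y) = -[0.622·log₂(0.622) + 0.378·log₂(0.378)]
  = 0.42608 + 0.53054 = 0.95662 bits

H(X|Y) = H(X,Y) - H(Y) = 1.86635 - 0.95662 = 0.9097 bits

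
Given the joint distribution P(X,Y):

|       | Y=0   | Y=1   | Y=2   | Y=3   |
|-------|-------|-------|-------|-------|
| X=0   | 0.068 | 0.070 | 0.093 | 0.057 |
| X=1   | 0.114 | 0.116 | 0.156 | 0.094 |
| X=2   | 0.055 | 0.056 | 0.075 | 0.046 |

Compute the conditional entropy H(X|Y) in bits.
1.5145 bits

H(X|Y) = H(X,Y) - H(Y)

H(X,Y) = -Σ_{x,y} P(x,y) log₂ P(x,y). Per-cell terms -P(x,y)·log₂P(x,y):
  X=0: 0.26373, 0.26856, 0.31868, 0.23557
  X=1: 0.35715, 0.36051, 0.41814, 0.32065
  X=2: 0.23014, 0.23287, 0.28027, 0.20434
Sum of the 12 terms: H(X,Y) = 3.4906 bits

Marginal of Y (column sums):
  P(Y=0) = 0.068 + 0.114 + 0.055 = 0.237
  P(Y=1) = 0.070 + 0.116 + 0.056 = 0.242
  P(Y=2) = 0.093 + 0.156 + 0.075 = 0.324
  P(Y=3) = 0.057 + 0.094 + 0.046 = 0.197
H(Y) = -[0.237·log₂(0.237) + 0.242·log₂(0.242) + 0.324·log₂(0.324) + 0.197·log₂(0.197)]
  = 0.49226 + 0.49535 + 0.52680 + 0.46172 = 1.9761 bits

H(X|Y) = H(X,Y) - H(Y) = 3.4906 - 1.9761 = 1.5145 bits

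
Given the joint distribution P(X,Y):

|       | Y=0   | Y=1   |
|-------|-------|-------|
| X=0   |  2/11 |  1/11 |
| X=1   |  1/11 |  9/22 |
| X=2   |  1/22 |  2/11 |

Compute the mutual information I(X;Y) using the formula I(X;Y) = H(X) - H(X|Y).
0.1459 bits

I(X;Y) = H(X) - H(X|Y)

Marginal of X (row sums):
  P(X=0) = 2/11 + 1/11 = 3/11
  P(X=1) = 1/11 + 9/22 = 1/2
  P(X=2) = 1/22 + 2/11 = 5/22
H(X) = -[(3/11)·log₂(3/11) + (1/2)·log₂(1/2) + (5/22)·log₂(5/22)]
  = 0.51122 + 0.50000 + 0.48580 = 1.49702 bits

Marginal of Y (column sums):
  P(Y=0) = 2/11 + 1/11 + 1/22 = 7/22
  P(Y=1) = 1/11 + 9/22 + 2/11 = 15/22
H(X|Y) = Σ_y P(y)·H(X|Y=y):
  Y=0: P(Y=0) = 7/22, P(X|Y=0) = (4/7, 2/7, 1/7) → H(X|Y=0) = 1.37878
  Y=1: P(Y=1) = 15/22, P(X|Y=1) = (2/15, 3/5, 4/15) → H(X|Y=1) = 1.33827
H(X|Y) = (7/22)·1.37878 + (15/22)·1.33827 = 1.35116 bits

I(X;Y) = H(X) - H(X|Y) = 1.49702 - 1.35116 = 0.1459 bits

Cross-check via I(X;Y) = H(X) + H(Y) - H(X,Y): computing H(Y) from the column sums and H(X,Y) from the 6 cells in the same way gives H(Y) = 0.90239 bits and H(X,Y) = 2.25355 bits, so
I(X;Y) = 1.49702 + 0.90239 - 2.25355 = 0.1459 bits ✓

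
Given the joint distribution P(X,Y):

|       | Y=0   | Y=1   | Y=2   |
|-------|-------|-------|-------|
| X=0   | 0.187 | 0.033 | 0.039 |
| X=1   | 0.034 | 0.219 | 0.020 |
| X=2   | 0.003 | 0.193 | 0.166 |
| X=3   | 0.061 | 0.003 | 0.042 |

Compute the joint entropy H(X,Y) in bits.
2.9325 bits

H(X,Y) = -Σ_{x,y} P(x,y) log₂ P(x,y). Per-cell terms -P(x,y)·log₂P(x,y):
  X=0: 0.45233, 0.16241, 0.18253
  X=1: 0.16586, 0.47983, 0.11288
  X=2: 0.02514, 0.45805, 0.43006
  X=3: 0.24614, 0.02514, 0.19209
Sum of the 12 terms: H(X,Y) = 2.9325 bits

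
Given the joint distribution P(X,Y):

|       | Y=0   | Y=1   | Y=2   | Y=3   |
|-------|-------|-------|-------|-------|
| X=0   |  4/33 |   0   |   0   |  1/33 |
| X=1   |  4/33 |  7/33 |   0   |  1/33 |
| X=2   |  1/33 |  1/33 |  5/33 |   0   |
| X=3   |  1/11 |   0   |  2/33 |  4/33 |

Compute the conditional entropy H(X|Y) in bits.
1.2171 bits

H(X|Y) = H(X,Y) - H(Y)

H(X,Y) = -Σ_{x,y} P(x,y) log₂ P(x,y). Per-cell terms -P(x,y)·log₂P(x,y):
  X=0: 0.36902, 0.00000, 0.00000, 0.15286
  X=1: 0.36902, 0.47452, 0.00000, 0.15286
  X=2: 0.15286, 0.15286, 0.41249, 0.00000
  X=3: 0.31449, 0.00000, 0.24511, 0.36902
  (cells with P = 0 contribute 0)
Sum of the 16 terms: H(X,Y) = 3.1651 bits

Marginal of Y (column sums):
  P(Y=0) = 4/33 + 4/33 + 1/33 + 1/11 = 4/11
  P(Y=1) = 0 + 7/33 + 1/33 + 0 = 8/33
  P(Y=2) = 0 + 0 + 5/33 + 2/33 = 7/33
  P(Y=3) = 1/33 + 1/33 + 0 + 4/33 = 2/11
H(Y) = -[(4/11)·log₂(4/11) + (8/33)·log₂(8/33) + (7/33)·log₂(7/33) + (2/11)·log₂(2/11)]
  = 0.53070 + 0.49561 + 0.47452 + 0.44717 = 1.9480 bits

H(X|Y) = H(X,Y) - H(Y) = 3.1651 - 1.9480 = 1.2171 bits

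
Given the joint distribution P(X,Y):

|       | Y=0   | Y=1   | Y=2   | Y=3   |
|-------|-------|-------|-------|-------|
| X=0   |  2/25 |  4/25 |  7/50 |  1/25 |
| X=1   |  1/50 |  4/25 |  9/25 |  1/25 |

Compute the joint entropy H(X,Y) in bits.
2.5497 bits

H(X,Y) = -Σ_{x,y} P(x,y) log₂ P(x,y). Per-cell terms -P(x,y)·log₂P(x,y):
  X=0: 0.2915, 0.4230, 0.3971, 0.1858
  X=1: 0.1129, 0.4230, 0.5306, 0.1858
Sum of the 8 terms: H(X,Y) = 2.5497 bits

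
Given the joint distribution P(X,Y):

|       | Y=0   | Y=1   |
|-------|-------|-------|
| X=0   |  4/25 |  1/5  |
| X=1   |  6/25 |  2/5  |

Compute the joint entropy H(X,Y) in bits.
1.9103 bits

H(X,Y) = -Σ_{x,y} P(x,y) log₂ P(x,y). Per-cell terms -P(x,y)·log₂P(x,y):
  X=0: 0.4230, 0.4644
  X=1: 0.4941, 0.5288
Sum of the 4 terms: H(X,Y) = 1.9103 bits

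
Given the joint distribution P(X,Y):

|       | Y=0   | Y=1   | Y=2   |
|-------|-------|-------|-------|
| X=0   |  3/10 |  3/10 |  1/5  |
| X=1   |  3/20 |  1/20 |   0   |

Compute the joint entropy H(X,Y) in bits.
2.1332 bits

H(X,Y) = -Σ_{x,y} P(x,y) log₂ P(x,y). Per-cell terms -P(x,y)·log₂P(x,y):
  X=0: 0.5211, 0.5211, 0.4644
  X=1: 0.4105, 0.2161, 0.0000
  (cells with P = 0 contribute 0)
Sum of the 6 terms: H(X,Y) = 2.1332 bits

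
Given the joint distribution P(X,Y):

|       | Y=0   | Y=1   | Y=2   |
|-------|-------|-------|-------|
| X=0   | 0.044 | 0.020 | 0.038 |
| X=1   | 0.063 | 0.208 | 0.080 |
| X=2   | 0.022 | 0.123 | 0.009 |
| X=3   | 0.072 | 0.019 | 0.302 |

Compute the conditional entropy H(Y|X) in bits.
1.1509 bits

H(Y|X) = H(X,Y) - H(X)

H(X,Y) = -Σ_{x,y} P(x,y) log₂ P(x,y). Per-cell terms -P(x,y)·log₂P(x,y):
  X=0: 0.19828, 0.11288, 0.17928
  X=1: 0.25128, 0.47119, 0.29151
  X=2: 0.12114, 0.37186, 0.06116
  X=3: 0.27330, 0.10864, 0.52167
Sum of the 12 terms: H(X,Y) = 2.9622 bits

Marginal of X (row sums):
  P(X=0) = 0.044 + 0.020 + 0.038 = 0.102
  P(X=1) = 0.063 + 0.208 + 0.080 = 0.351
  P(X=2) = 0.022 + 0.123 + 0.009 = 0.154
  P(X=3) = 0.072 + 0.019 + 0.302 = 0.393
H(X) = -[0.102·log₂(0.102) + 0.351·log₂(0.351) + 0.154·log₂(0.154) + 0.393·log₂(0.393)]
  = 0.33592 + 0.53017 + 0.41565 + 0.52953 = 1.8113 bits

H(Y|X) = H(X,Y) - H(X) = 2.9622 - 1.8113 = 1.1509 bits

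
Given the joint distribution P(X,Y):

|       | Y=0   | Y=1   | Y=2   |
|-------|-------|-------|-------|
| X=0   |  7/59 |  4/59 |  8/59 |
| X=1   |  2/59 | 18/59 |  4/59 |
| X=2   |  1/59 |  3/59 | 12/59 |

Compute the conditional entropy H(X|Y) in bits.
1.2690 bits

H(X|Y) = H(X,Y) - H(Y)

H(X,Y) = -Σ_{x,y} P(x,y) log₂ P(x,y). Per-cell terms -P(x,y)·log₂P(x,y):
  X=0: 0.36486, 0.26323, 0.39087
  X=1: 0.16551, 0.52252, 0.26323
  X=2: 0.09971, 0.21853, 0.46732
Sum of the 9 terms: H(X,Y) = 2.7558 bits

Marginal of Y (column sums):
  P(Y=0) = 7/59 + 2/59 + 1/59 = 10/59
  P(Y=1) = 4/59 + 18/59 + 3/59 = 25/59
  P(Y=2) = 8/59 + 4/59 + 12/59 = 24/59
H(Y) = -[(10/59)·log₂(10/59) + (25/59)·log₂(25/59) + (24/59)·log₂(24/59)]
  = 0.43402 + 0.52491 + 0.52787 = 1.4868 bits

H(X|Y) = H(X,Y) - H(Y) = 2.7558 - 1.4868 = 1.2690 bits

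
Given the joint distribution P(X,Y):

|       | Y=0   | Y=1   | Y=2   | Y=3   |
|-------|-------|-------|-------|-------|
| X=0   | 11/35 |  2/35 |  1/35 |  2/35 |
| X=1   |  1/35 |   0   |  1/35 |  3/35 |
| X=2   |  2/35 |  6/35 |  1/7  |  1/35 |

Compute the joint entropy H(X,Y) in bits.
2.9599 bits

H(X,Y) = -Σ_{x,y} P(x,y) log₂ P(x,y). Per-cell terms -P(x,y)·log₂P(x,y):
  X=0: 0.52481, 0.23596, 0.14655, 0.23596
  X=1: 0.14655, 0.00000, 0.14655, 0.30380
  X=2: 0.23596, 0.43617, 0.40105, 0.14655
  (cells with P = 0 contribute 0)
Sum of the 12 terms: H(X,Y) = 2.9599 bits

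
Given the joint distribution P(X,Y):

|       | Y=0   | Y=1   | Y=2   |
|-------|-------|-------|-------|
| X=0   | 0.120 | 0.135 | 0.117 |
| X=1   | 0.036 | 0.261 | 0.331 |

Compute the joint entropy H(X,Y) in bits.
2.3257 bits

H(X,Y) = -Σ_{x,y} P(x,y) log₂ P(x,y). Per-cell terms -P(x,y)·log₂P(x,y):
  X=0: 0.36707, 0.39001, 0.36216
  X=1: 0.17265, 0.50579, 0.52798
Sum of the 6 terms: H(X,Y) = 2.3257 bits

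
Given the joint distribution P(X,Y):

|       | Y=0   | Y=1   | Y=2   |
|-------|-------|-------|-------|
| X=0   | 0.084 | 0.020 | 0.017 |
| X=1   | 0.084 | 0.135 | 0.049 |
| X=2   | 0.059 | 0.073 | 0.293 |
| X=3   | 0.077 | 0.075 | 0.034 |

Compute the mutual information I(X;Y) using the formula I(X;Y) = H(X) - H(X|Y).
0.2447 bits

I(X;Y) = H(X) - H(X|Y)

Marginal of X (row sums):
  P(X=0) = 0.084 + 0.020 + 0.017 = 0.121
  P(X=1) = 0.084 + 0.135 + 0.049 = 0.268
  P(X=2) = 0.059 + 0.073 + 0.293 = 0.425
  P(X=3) = 0.077 + 0.075 + 0.034 = 0.186
H(X) = -[0.121·log₂(0.121) + 0.268·log₂(0.268) + 0.425·log₂(0.425) + 0.186·log₂(0.186)]
  = 0.3687 + 0.5091 + 0.5246 + 0.4514 = 1.8538 bits

Marginal of Y (column sums):
  P(Y=0) = 0.084 + 0.084 + 0.059 + 0.077 = 0.304
  P(Y=1) = 0.020 + 0.135 + 0.073 + 0.075 = 0.303
  P(Y=2) = 0.017 + 0.049 + 0.293 + 0.034 = 0.393
H(X|Y) = Σ_y P(y)·H(X|Y=y):
  Y=0: P(Y=0) = 0.304, P(X|Y=0) = (21/76, 21/76, 59/304, 77/304) → H(X|Y=0) = 1.9863
  Y=1: P(Y=1) = 0.303, P(X|Y=1) = (20/303, 45/101, 73/303, 25/101) → H(X|Y=1) = 1.7718
  Y=2: P(Y=2) = 0.393, P(X|Y=2) = (17/393, 49/393, 293/393, 34/393) → H(X|Y=2) = 1.1918
H(X|Y) = 0.304·1.9863 + 0.303·1.7718 + 0.393·1.1918 = 1.6091 bits

I(X;Y) = H(X) - H(X|Y) = 1.8538 - 1.6091 = 0.2447 bits

Cross-check via I(X;Y) = H(X) + H(Y) - H(X,Y): computing H(Y) from the column sums and H(X,Y) from the 12 cells in the same way gives H(Y) = 1.5737 bits and H(X,Y) = 3.1828 bits, so
I(X;Y) = 1.8538 + 1.5737 - 3.1828 = 0.2447 bits ✓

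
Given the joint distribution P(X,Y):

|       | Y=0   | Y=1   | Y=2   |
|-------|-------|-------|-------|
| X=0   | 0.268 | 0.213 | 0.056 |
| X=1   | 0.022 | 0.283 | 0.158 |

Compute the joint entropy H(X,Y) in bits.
2.2743 bits

H(X,Y) = -Σ_{x,y} P(x,y) log₂ P(x,y). Per-cell terms -P(x,y)·log₂P(x,y):
  X=0: 0.5091, 0.4752, 0.2329
  X=1: 0.1211, 0.5154, 0.4206
Sum of the 6 terms: H(X,Y) = 2.2743 bits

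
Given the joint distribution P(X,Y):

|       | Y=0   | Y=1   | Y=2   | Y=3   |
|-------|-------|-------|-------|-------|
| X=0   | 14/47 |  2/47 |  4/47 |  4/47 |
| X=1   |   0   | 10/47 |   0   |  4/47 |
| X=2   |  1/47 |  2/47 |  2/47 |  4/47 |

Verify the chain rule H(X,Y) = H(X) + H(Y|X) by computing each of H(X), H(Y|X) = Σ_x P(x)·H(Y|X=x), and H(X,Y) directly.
H(X) = 1.4722 bits, H(Y|X) = 1.4330 bits, H(X,Y) = 2.9052 bits

Marginal of X (row sums):
  P(X=0) = 14/47 + 2/47 + 4/47 + 4/47 = 24/47
  P(X=1) = 0 + 10/47 + 0 + 4/47 = 14/47
  P(X=2) = 1/47 + 2/47 + 2/47 + 4/47 = 9/47
H(X) = -[(24/47)·log₂(24/47) + (14/47)·log₂(14/47) + (9/47)·log₂(9/47)]
  = 0.49513 + 0.52045 + 0.45664 = 1.4722 bits

H(Y|X) = Σ_x P(x)·H(Y|X=x):
  X=0: P(X=0) = 24/47, P(Y|X=0) = (7/12, 1/12, 1/6, 1/6) → H(Y|X=0) = 1.61401
  X=1: P(X=1) = 14/47, P(Y|X=1) = (0, 5/7, 0, 2/7) → H(Y|X=1) = 0.86312
  X=2: P(X=2) = 9/47, P(Y|X=2) = (1/9, 2/9, 2/9, 4/9) → H(Y|X=2) = 1.83659
H(Y|X) = (24/47)·1.61401 + (14/47)·0.86312 + (9/47)·1.83659 = 1.4330 bits

H(X,Y) = -Σ_{x,y} P(x,y) log₂ P(x,y). Per-cell terms -P(x,y)·log₂P(x,y):
  X=0: 0.52045, 0.19381, 0.30252, 0.30252
  X=1: 0.00000, 0.47503, 0.00000, 0.30252
  X=2: 0.11818, 0.19381, 0.19381, 0.30252
  (cells with P = 0 contribute 0)
Sum of the 12 terms: H(X,Y) = 2.9052 bits

Chain rule check:
  H(X) + H(Y|X) = 1.4722 + 1.4330 = 2.9052 bits
  H(X,Y) = 2.9052 bits
✓ Chain rule verified.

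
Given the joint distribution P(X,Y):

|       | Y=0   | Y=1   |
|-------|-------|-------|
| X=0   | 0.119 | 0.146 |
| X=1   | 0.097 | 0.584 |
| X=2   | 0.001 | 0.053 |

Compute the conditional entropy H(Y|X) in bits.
0.6724 bits

H(Y|X) = H(X,Y) - H(X)

H(X,Y) = -Σ_{x,y} P(x,y) log₂ P(x,y). Per-cell terms -P(x,y)·log₂P(x,y):
  X=0: 0.3654, 0.4053
  X=1: 0.3265, 0.4532
  X=2: 0.0100, 0.2246
Sum of the 6 terms: H(X,Y) = 1.7850 bits

Marginal of X (row sums):
  P(X=0) = 0.119 + 0.146 = 0.265
  P(X=1) = 0.097 + 0.584 = 0.681
  P(X=2) = 0.001 + 0.053 = 0.054
H(X) = -[0.265·log₂(0.265) + 0.681·log₂(0.681) + 0.054·log₂(0.054)]
  = 0.5077 + 0.3775 + 0.2274 = 1.1126 bits

H(Y|X) = H(X,Y) - H(X) = 1.7850 - 1.1126 = 0.6724 bits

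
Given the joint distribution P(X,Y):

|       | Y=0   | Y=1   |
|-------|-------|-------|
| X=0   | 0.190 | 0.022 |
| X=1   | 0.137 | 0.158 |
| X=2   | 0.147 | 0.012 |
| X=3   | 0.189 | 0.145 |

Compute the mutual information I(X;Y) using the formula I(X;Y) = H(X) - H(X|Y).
0.1349 bits

I(X;Y) = H(X) - H(X|Y)

Marginal of X (row sums):
  P(X=0) = 0.190 + 0.022 = 0.212
  P(X=1) = 0.137 + 0.158 = 0.295
  P(X=2) = 0.147 + 0.012 = 0.159
  P(X=3) = 0.189 + 0.145 = 0.334
H(X) = -[0.212·log₂(0.212) + 0.295·log₂(0.295) + 0.159·log₂(0.159) + 0.334·log₂(0.334)]
  = 0.474427 + 0.519558 + 0.421811 + 0.528415 = 1.94421 bits

Marginal of Y (column sums):
  P(Y=0) = 0.190 + 0.137 + 0.147 + 0.189 = 0.663
  P(Y=1) = 0.022 + 0.158 + 0.012 + 0.145 = 0.337
H(X|Y) = Σ_y P(y)·H(X|Y=y):
  Y=0: P(Y=0) = 0.663, P(X|Y=0) = (190/663, 137/663, 49/221, 63/221) → H(X|Y=0) = 1.984753
  Y=1: P(Y=1) = 0.337, P(X|Y=1) = (22/337, 158/337, 12/337, 145/337) → H(X|Y=1) = 1.464227
H(X|Y) = 0.663·1.984753 + 0.337·1.464227 = 1.80934 bits

I(X;Y) = H(X) - H(X|Y) = 1.94421 - 1.80934 = 0.1349 bits

Cross-check via I(X;Y) = H(X) + H(Y) - H(X,Y): computing H(Y) from the column sums and H(X,Y) from the 8 cells in the same way gives H(Y) = 0.92192 bits and H(X,Y) = 2.73125 bits, so
I(X;Y) = 1.94421 + 0.92192 - 2.73125 = 0.1349 bits ✓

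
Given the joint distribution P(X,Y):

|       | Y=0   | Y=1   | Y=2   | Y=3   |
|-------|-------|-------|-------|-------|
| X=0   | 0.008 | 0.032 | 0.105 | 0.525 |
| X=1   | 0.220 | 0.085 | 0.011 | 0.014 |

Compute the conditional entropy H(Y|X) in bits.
1.0698 bits

H(Y|X) = H(X,Y) - H(X)

H(X,Y) = -Σ_{x,y} P(x,y) log₂ P(x,y). Per-cell terms -P(x,y)·log₂P(x,y):
  X=0: 0.0557, 0.1589, 0.3414, 0.4880
  X=1: 0.4806, 0.3023, 0.0716, 0.0862
Sum of the 8 terms: H(X,Y) = 1.9847 bits

Marginal of X (row sums):
  P(X=0) = 0.008 + 0.032 + 0.105 + 0.525 = 0.670
  P(X=1) = 0.220 + 0.085 + 0.011 + 0.014 = 0.330
H(X) = -[0.670·log₂(0.670) + 0.330·log₂(0.330)]
  = 0.3871 + 0.5278 = 0.9149 bits

H(Y|X) = H(X,Y) - H(X) = 1.9847 - 0.9149 = 1.0698 bits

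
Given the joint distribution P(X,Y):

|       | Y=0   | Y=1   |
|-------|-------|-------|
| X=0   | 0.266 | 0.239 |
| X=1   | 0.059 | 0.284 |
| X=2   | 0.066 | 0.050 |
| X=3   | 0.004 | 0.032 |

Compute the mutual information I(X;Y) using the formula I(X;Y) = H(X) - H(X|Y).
0.1043 bits

I(X;Y) = H(X) - H(X|Y)

Marginal of X (row sums):
  P(X=0) = 0.266 + 0.239 = 0.505
  P(X=1) = 0.059 + 0.284 = 0.343
  P(X=2) = 0.066 + 0.050 = 0.116
  P(X=3) = 0.004 + 0.032 = 0.036
H(X) = -[0.505·log₂(0.505) + 0.343·log₂(0.343) + 0.116·log₂(0.116) + 0.036·log₂(0.036)]
  = 0.497751 + 0.529496 + 0.360505 + 0.172651 = 1.56040 bits

Marginal of Y (column sums):
  P(Y=0) = 0.266 + 0.059 + 0.066 + 0.004 = 0.395
  P(Y=1) = 0.239 + 0.284 + 0.050 + 0.032 = 0.605
H(X|Y) = Σ_y P(y)·H(X|Y=y):
  Y=0: P(Y=0) = 0.395, P(X|Y=0) = (266/395, 59/395, 66/395, 4/395) → H(X|Y=0) = 1.292263
  Y=1: P(Y=1) = 0.605, P(X|Y=1) = (239/605, 284/605, 10/121, 32/605) → H(X|Y=1) = 1.563059
H(X|Y) = 0.395·1.292263 + 0.605·1.563059 = 1.45609 bits

I(X;Y) = H(X) - H(X|Y) = 1.56040 - 1.45609 = 0.1043 bits

Cross-check via I(X;Y) = H(X) + H(Y) - H(X,Y): computing H(Y) from the column sums and H(X,Y) from the 8 cells in the same way gives H(Y) = 0.96795 bits and H(X,Y) = 2.42405 bits, so
I(X;Y) = 1.56040 + 0.96795 - 2.42405 = 0.1043 bits ✓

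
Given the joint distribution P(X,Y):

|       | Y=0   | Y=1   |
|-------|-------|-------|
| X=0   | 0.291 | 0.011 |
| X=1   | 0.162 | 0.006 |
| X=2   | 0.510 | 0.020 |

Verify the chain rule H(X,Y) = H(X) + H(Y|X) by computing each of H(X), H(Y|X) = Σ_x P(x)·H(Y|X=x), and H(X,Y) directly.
H(X) = 1.4395 bits, H(Y|X) = 0.2284 bits, H(X,Y) = 1.6678 bits

Marginal of X (row sums):
  P(X=0) = 0.291 + 0.011 = 0.302
  P(X=1) = 0.162 + 0.006 = 0.168
  P(X=2) = 0.510 + 0.020 = 0.530
H(X) = -[0.302·log₂(0.302) + 0.168·log₂(0.168) + 0.530·log₂(0.530)]
  = 0.521669 + 0.432342 + 0.485446 = 1.4395 bits

H(Y|X) = Σ_x P(x)·H(Y|X=x):
  X=0: P(X=0) = 0.302, P(Y|X=0) = (291/302, 11/302) → H(Y|X=0) = 0.225648
  X=1: P(X=1) = 0.168, P(Y|X=1) = (27/28, 1/28) → H(Y|X=1) = 0.222285
  X=2: P(X=2) = 0.530, P(Y|X=2) = (51/53, 2/53) → H(Y|X=2) = 0.231813
H(Y|X) = 0.302·0.225648 + 0.168·0.222285 + 0.530·0.231813 = 0.2284 bits

H(X,Y) = -Σ_{x,y} P(x,y) log₂ P(x,y). Per-cell terms -P(x,y)·log₂P(x,y):
  X=0: 0.518245, 0.071570
  X=1: 0.425401, 0.044285
  X=2: 0.495430, 0.112877
Sum of the 6 terms: H(X,Y) = 1.6678 bits

Chain rule check:
  H(X) + H(Y|X) = 1.4395 + 0.2284 = 1.6679 bits
  H(X,Y) = 1.6678 bits
✓ Chain rule verified (Δ = 0.0001 is 4-dp rounding noise: each of the three values was rounded independently).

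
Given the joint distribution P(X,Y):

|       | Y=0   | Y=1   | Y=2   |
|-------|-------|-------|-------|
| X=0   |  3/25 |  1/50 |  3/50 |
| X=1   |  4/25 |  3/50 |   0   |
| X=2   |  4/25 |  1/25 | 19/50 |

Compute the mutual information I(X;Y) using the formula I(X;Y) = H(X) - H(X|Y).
0.2809 bits

I(X;Y) = H(X) - H(X|Y)

Marginal of X (row sums):
  P(X=0) = 3/25 + 1/50 + 3/50 = 1/5
  P(X=1) = 4/25 + 3/50 + 0 = 11/50
  P(X=2) = 4/25 + 1/25 + 19/50 = 29/50
H(X) = -[(1/5)·log₂(1/5) + (11/50)·log₂(11/50) + (29/50)·log₂(29/50)]
  = 0.4644 + 0.4806 + 0.4558 = 1.4008 bits

Marginal of Y (column sums):
  P(Y=0) = 3/25 + 4/25 + 4/25 = 11/25
  P(Y=1) = 1/50 + 3/50 + 1/25 = 3/25
  P(Y=2) = 3/50 + 0 + 19/50 = 11/25
H(X|Y) = Σ_y P(y)·H(X|Y=y):
  Y=0: P(Y=0) = 11/25, P(X|Y=0) = (3/11, 4/11, 4/11) → H(X|Y=0) = 1.5726
  Y=1: P(Y=1) = 3/25, P(X|Y=1) = (1/6, 1/2, 1/3) → H(X|Y=1) = 1.4591
  Y=2: P(Y=2) = 11/25, P(X|Y=2) = (3/22, 0, 19/22) → H(X|Y=2) = 0.5746
H(X|Y) = (11/25)·1.5726 + (3/25)·1.4591 + (11/25)·0.5746 = 1.1199 bits

I(X;Y) = H(X) - H(X|Y) = 1.4008 - 1.1199 = 0.2809 bits

Cross-check via I(X;Y) = H(X) + H(Y) - H(X,Y): computing H(Y) from the column sums and H(X,Y) from the 9 cells in the same way gives H(Y) = 1.4094 bits and H(X,Y) = 2.5293 bits, so
I(X;Y) = 1.4008 + 1.4094 - 2.5293 = 0.2809 bits ✓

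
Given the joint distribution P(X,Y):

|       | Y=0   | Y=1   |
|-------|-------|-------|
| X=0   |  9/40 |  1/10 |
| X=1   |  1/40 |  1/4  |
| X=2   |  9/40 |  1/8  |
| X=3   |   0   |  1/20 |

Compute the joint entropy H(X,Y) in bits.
2.5247 bits

H(X,Y) = -Σ_{x,y} P(x,y) log₂ P(x,y). Per-cell terms -P(x,y)·log₂P(x,y):
  X=0: 0.4842, 0.3322
  X=1: 0.1330, 0.5000
  X=2: 0.4842, 0.3750
  X=3: 0.0000, 0.2161
  (cells with P = 0 contribute 0)
Sum of the 8 terms: H(X,Y) = 2.5247 bits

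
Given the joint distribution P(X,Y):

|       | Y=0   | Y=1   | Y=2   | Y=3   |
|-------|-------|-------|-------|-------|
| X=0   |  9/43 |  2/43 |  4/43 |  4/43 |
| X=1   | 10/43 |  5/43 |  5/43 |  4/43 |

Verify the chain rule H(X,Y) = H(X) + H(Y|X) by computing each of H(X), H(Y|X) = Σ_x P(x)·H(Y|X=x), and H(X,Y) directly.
H(X) = 0.9902 bits, H(Y|X) = 1.8554 bits, H(X,Y) = 2.8456 bits

Marginal of X (row sums):
  P(X=0) = 9/43 + 2/43 + 4/43 + 4/43 = 19/43
  P(X=1) = 10/43 + 5/43 + 5/43 + 4/43 = 24/43
H(X) = -[(19/43)·log₂(19/43) + (24/43)·log₂(24/43)]
  = 0.52066 + 0.46956 = 0.9902 bits

H(Y|X) = Σ_x P(x)·H(Y|X=x):
  X=0: P(X=0) = 19/43, P(Y|X=0) = (9/19, 2/19, 4/19, 4/19) → H(Y|X=0) = 1.79902
  X=1: P(X=1) = 24/43, P(Y|X=1) = (5/12, 5/24, 5/24, 1/6) → H(Y|X=1) = 1.90002
H(Y|X) = (19/43)·1.79902 + (24/43)·1.90002 = 1.8554 bits

H(X,Y) = -Σ_{x,y} P(x,y) log₂ P(x,y). Per-cell terms -P(x,y)·log₂P(x,y):
  X=0: 0.47226, 0.20587, 0.31872, 0.31872
  X=1: 0.48938, 0.36097, 0.36097, 0.31872
Sum of the 8 terms: H(X,Y) = 2.8456 bits

Chain rule check:
  H(X) + H(Y|X) = 0.9902 + 1.8554 = 2.8456 bits
  H(X,Y) = 2.8456 bits
✓ Chain rule verified.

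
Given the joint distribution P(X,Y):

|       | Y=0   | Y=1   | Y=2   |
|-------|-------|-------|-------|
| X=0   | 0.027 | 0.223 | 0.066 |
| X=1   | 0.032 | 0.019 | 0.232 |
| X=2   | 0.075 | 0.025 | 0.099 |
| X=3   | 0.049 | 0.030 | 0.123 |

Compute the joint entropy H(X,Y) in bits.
3.1193 bits

H(X,Y) = -Σ_{x,y} P(x,y) log₂ P(x,y). Per-cell terms -P(x,y)·log₂P(x,y):
  X=0: 0.1407, 0.4828, 0.2588
  X=1: 0.1589, 0.1086, 0.4890
  X=2: 0.2803, 0.1330, 0.3303
  X=3: 0.2132, 0.1518, 0.3719
Sum of the 12 terms: H(X,Y) = 3.1193 bits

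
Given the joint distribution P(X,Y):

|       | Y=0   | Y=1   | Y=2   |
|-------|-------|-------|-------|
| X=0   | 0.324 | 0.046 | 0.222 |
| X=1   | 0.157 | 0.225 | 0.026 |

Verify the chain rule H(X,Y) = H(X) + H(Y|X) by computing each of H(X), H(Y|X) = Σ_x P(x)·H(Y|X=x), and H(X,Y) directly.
H(X) = 0.9754 bits, H(Y|X) = 1.2782 bits, H(X,Y) = 2.2537 bits

Marginal of X (row sums):
  P(X=0) = 0.324 + 0.046 + 0.222 = 0.592
  P(X=1) = 0.157 + 0.225 + 0.026 = 0.408
H(X) = -[0.592·log₂(0.592) + 0.408·log₂(0.408)]
  = 0.447748 + 0.527690 = 0.9754 bits

H(Y|X) = Σ_x P(x)·H(Y|X=x):
  X=0: P(X=0) = 0.592, P(Y|X=0) = (81/148, 23/296, 3/8) → H(Y|X=0) = 1.292974
  X=1: P(X=1) = 0.408, P(Y|X=1) = (157/408, 75/136, 13/204) → H(Y|X=1) = 1.256818
H(Y|X) = 0.592·1.292974 + 0.408·1.256818 = 1.2782 bits

H(X,Y) = -Σ_{x,y} P(x,y) log₂ P(x,y). Per-cell terms -P(x,y)·log₂P(x,y):
  X=0: 0.526803, 0.204342, 0.482044
  X=1: 0.419373, 0.484201, 0.136899
Sum of the 6 terms: H(X,Y) = 2.2537 bits

Chain rule check:
  H(X) + H(Y|X) = 0.9754 + 1.2782 = 2.2536 bits
  H(X,Y) = 2.2537 bits
✓ Chain rule verified (Δ = 0.0001 is 4-dp rounding noise: each of the three values was rounded independently).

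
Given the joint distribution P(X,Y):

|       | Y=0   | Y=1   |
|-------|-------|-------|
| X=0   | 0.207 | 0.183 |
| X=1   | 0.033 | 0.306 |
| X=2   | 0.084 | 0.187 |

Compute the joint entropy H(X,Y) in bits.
2.3564 bits

H(X,Y) = -Σ_{x,y} P(x,y) log₂ P(x,y). Per-cell terms -P(x,y)·log₂P(x,y):
  X=0: 0.47037, 0.44837
  X=1: 0.16241, 0.52277
  X=2: 0.30017, 0.45233
Sum of the 6 terms: H(X,Y) = 2.3564 bits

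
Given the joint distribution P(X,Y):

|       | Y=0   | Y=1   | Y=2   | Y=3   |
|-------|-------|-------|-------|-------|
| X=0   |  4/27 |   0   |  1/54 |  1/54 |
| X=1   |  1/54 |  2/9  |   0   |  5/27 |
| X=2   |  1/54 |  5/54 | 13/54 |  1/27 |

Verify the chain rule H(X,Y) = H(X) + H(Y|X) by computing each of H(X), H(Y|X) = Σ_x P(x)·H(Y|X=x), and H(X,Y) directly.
H(X) = 1.5049 bits, H(Y|X) = 1.2508 bits, H(X,Y) = 2.7557 bits

Marginal of X (row sums):
  P(X=0) = 4/27 + 0 + 1/54 + 1/54 = 5/27
  P(X=1) = 1/54 + 2/9 + 0 + 5/27 = 23/54
  P(X=2) = 1/54 + 5/54 + 13/54 + 1/27 = 7/18
H(X) = -[(5/27)·log₂(5/27) + (23/54)·log₂(23/54) + (7/18)·log₂(7/18)]
  = 0.45055 + 0.52445 + 0.52989 = 1.5049 bits

H(Y|X) = Σ_x P(x)·H(Y|X=x):
  X=0: P(X=0) = 5/27, P(Y|X=0) = (4/5, 0, 1/10, 1/10) → H(Y|X=0) = 0.92193
  X=1: P(X=1) = 23/54, P(Y|X=1) = (1/23, 12/23, 0, 10/23) → H(Y|X=1) = 1.20883
  X=2: P(X=2) = 7/18, P(Y|X=2) = (1/21, 5/21, 13/21, 2/21) → H(Y|X=2) = 1.45349
H(Y|X) = (5/27)·0.92193 + (23/54)·1.20883 + (7/18)·1.45349 = 1.2508 bits

H(X,Y) = -Σ_{x,y} P(x,y) log₂ P(x,y). Per-cell terms -P(x,y)·log₂P(x,y):
  X=0: 0.40813, 0.00000, 0.10657, 0.10657
  X=1: 0.10657, 0.48221, 0.00000, 0.45055
  X=2: 0.10657, 0.31787, 0.49459, 0.17611
  (cells with P = 0 contribute 0)
Sum of the 12 terms: H(X,Y) = 2.7557 bits

Chain rule check:
  H(X) + H(Y|X) = 1.5049 + 1.2508 = 2.7557 bits
  H(X,Y) = 2.7557 bits
✓ Chain rule verified.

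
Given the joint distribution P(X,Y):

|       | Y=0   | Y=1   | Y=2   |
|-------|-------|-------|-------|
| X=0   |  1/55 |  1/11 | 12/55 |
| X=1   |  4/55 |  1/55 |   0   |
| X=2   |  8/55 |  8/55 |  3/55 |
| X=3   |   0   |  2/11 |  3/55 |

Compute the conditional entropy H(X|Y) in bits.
1.4517 bits

H(X|Y) = H(X,Y) - H(Y)

H(X,Y) = -Σ_{x,y} P(x,y) log₂ P(x,y). Per-cell terms -P(x,y)·log₂P(x,y):
  X=0: 0.10512, 0.31449, 0.47921
  X=1: 0.27501, 0.10512, 0.00000
  X=2: 0.40456, 0.40456, 0.22889
  X=3: 0.00000, 0.44717, 0.22889
  (cells with P = 0 contribute 0)
Sum of the 12 terms: H(X,Y) = 2.9930 bits

Marginal of Y (column sums):
  P(Y=0) = 1/55 + 4/55 + 8/55 + 0 = 13/55
  P(Y=1) = 1/11 + 1/55 + 8/55 + 2/11 = 24/55
  P(Y=2) = 12/55 + 0 + 3/55 + 3/55 = 18/55
H(Y) = -[(13/55)·log₂(13/55) + (24/55)·log₂(24/55) + (18/55)·log₂(18/55)]
  = 0.49185 + 0.52206 + 0.52738 = 1.5413 bits

H(X|Y) = H(X,Y) - H(Y) = 2.9930 - 1.5413 = 1.4517 bits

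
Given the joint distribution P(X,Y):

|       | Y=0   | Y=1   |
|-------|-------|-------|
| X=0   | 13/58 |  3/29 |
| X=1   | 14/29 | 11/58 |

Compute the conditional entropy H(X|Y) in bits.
0.9116 bits

H(X|Y) = H(X,Y) - H(Y)

H(X,Y) = -Σ_{x,y} P(x,y) log₂ P(x,y). Per-cell terms -P(x,y)·log₂P(x,y):
  X=0: 0.4836, 0.3386
  X=1: 0.5072, 0.4549
Sum of the 4 terms: H(X,Y) = 1.7843 bits

Marginal of Y (column sums):
  P(Y=0) = 13/58 + 14/29 = 41/58
  P(Y=1) = 3/29 + 11/58 = 17/58
H(Y) = -[(41/58)·log₂(41/58) + (17/58)·log₂(17/58)]
  = 0.3538 + 0.5189 = 0.8727 bits

H(X|Y) = H(X,Y) - H(Y) = 1.7843 - 0.8727 = 0.9116 bits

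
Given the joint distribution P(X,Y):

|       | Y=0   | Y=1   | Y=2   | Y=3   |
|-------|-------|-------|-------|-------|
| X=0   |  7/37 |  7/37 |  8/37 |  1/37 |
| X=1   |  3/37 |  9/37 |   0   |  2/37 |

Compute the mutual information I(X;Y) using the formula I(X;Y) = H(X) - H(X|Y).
0.2167 bits

I(X;Y) = H(X) - H(X|Y)

Marginal of X (row sums):
  P(X=0) = 7/37 + 7/37 + 8/37 + 1/37 = 23/37
  P(X=1) = 3/37 + 9/37 + 0 + 2/37 = 14/37
H(X) = -[(23/37)·log₂(23/37) + (14/37)·log₂(14/37)]
  = 0.4264 + 0.5305 = 0.9569 bits

Marginal of Y (column sums):
  P(Y=0) = 7/37 + 3/37 = 10/37
  P(Y=1) = 7/37 + 9/37 = 16/37
  P(Y=2) = 8/37 + 0 = 8/37
  P(Y=3) = 1/37 + 2/37 = 3/37
H(X|Y) = Σ_y P(y)·H(X|Y=y):
  Y=0: P(Y=0) = 10/37, P(X|Y=0) = (7/10, 3/10) → H(X|Y=0) = 0.8813
  Y=1: P(Y=1) = 16/37, P(X|Y=1) = (7/16, 9/16) → H(X|Y=1) = 0.9887
  Y=2: P(Y=2) = 8/37, P(X|Y=2) = (1, 0) → H(X|Y=2) = 0.0000
  Y=3: P(Y=3) = 3/37, P(X|Y=3) = (1/3, 2/3) → H(X|Y=3) = 0.9183
H(X|Y) = (10/37)·0.8813 + (16/37)·0.9887 + (8/37)·0.0000 + (3/37)·0.9183 = 0.7402 bits

I(X;Y) = H(X) - H(X|Y) = 0.9569 - 0.7402 = 0.2167 bits

Cross-check via I(X;Y) = H(X) + H(Y) - H(X,Y): computing H(Y) from the column sums and H(X,Y) from the 8 cells in the same way gives H(Y) = 1.8047 bits and H(X,Y) = 2.5449 bits, so
I(X;Y) = 0.9569 + 1.8047 - 2.5449 = 0.2167 bits ✓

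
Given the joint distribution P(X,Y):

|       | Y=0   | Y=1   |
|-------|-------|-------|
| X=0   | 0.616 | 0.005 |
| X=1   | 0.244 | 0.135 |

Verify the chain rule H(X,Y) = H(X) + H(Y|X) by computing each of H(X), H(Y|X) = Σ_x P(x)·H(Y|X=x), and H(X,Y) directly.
H(X) = 0.9573 bits, H(Y|X) = 0.3980 bits, H(X,Y) = 1.3554 bits

Marginal of X (row sums):
  P(X=0) = 0.616 + 0.005 = 0.621
  P(X=1) = 0.244 + 0.135 = 0.379
H(X) = -[0.621·log₂(0.621) + 0.379·log₂(0.379)]
  = 0.42683 + 0.53050 = 0.9573 bits

H(Y|X) = Σ_x P(x)·H(Y|X=x):
  X=0: P(X=0) = 0.621, P(Y|X=0) = (616/621, 5/621) → H(Y|X=0) = 0.06758
  X=1: P(X=1) = 0.379, P(Y|X=1) = (244/379, 135/379) → H(Y|X=1) = 0.93948
H(Y|X) = 0.621·0.06758 + 0.379·0.93948 = 0.3980 bits

H(X,Y) = -Σ_{x,y} P(x,y) log₂ P(x,y). Per-cell terms -P(x,y)·log₂P(x,y):
  X=0: 0.43058, 0.03822
  X=1: 0.49655, 0.39001
Sum of the 4 terms: H(X,Y) = 1.3554 bits

Chain rule check:
  H(X) + H(Y|X) = 0.9573 + 0.3980 = 1.3553 bits
  H(X,Y) = 1.3554 bits
✓ Chain rule verified (Δ = 0.0001 is 4-dp rounding noise: each of the three values was rounded independently).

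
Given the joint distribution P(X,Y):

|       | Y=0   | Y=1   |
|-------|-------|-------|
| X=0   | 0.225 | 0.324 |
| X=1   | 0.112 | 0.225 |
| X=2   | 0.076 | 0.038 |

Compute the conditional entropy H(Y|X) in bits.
0.9499 bits

H(Y|X) = H(X,Y) - H(X)

H(X,Y) = -Σ_{x,y} P(x,y) log₂ P(x,y). Per-cell terms -P(x,y)·log₂P(x,y):
  X=0: 0.4842, 0.5268
  X=1: 0.3537, 0.4842
  X=2: 0.2826, 0.1793
Sum of the 6 terms: H(X,Y) = 2.3108 bits

Marginal of X (row sums):
  P(X=0) = 0.225 + 0.324 = 0.549
  P(X=1) = 0.112 + 0.225 = 0.337
  P(X=2) = 0.076 + 0.038 = 0.114
H(X) = -[0.549·log₂(0.549) + 0.337·log₂(0.337) + 0.114·log₂(0.114)]
  = 0.4750 + 0.5288 + 0.3571 = 1.3609 bits

H(Y|X) = H(X,Y) - H(X) = 2.3108 - 1.3609 = 0.9499 bits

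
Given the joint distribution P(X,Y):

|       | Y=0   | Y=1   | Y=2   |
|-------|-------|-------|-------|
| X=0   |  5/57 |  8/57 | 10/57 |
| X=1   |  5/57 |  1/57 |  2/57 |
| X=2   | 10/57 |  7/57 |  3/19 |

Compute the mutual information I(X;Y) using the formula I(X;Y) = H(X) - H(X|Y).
0.0593 bits

I(X;Y) = H(X) - H(X|Y)

Marginal of X (row sums):
  P(X=0) = 5/57 + 8/57 + 10/57 = 23/57
  P(X=1) = 5/57 + 1/57 + 2/57 = 8/57
  P(X=2) = 10/57 + 7/57 + 3/19 = 26/57
H(X) = -[(23/57)·log₂(23/57) + (8/57)·log₂(8/57) + (26/57)·log₂(26/57)]
  = 0.528325 + 0.397599 + 0.516556 = 1.442480 bits

Marginal of Y (column sums):
  P(Y=0) = 5/57 + 5/57 + 10/57 = 20/57
  P(Y=1) = 8/57 + 1/57 + 7/57 = 16/57
  P(Y=2) = 10/57 + 2/57 + 3/19 = 7/19
H(X|Y) = Σ_y P(y)·H(X|Y=y):
  Y=0: P(Y=0) = 20/57, P(X|Y=0) = (1/4, 1/4, 1/2) → H(X|Y=0) = 1.500000
  Y=1: P(Y=1) = 16/57, P(X|Y=1) = (1/2, 1/16, 7/16) → H(X|Y=1) = 1.271782
  Y=2: P(Y=2) = 7/19, P(X|Y=2) = (10/21, 2/21, 3/7) → H(X|Y=2) = 1.356670
H(X|Y) = (20/57)·1.500000 + (16/57)·1.271782 + (7/19)·1.356670 = 1.383133 bits

I(X;Y) = H(X) - H(X|Y) = 1.442480 - 1.383133 = 0.0593 bits

Cross-check via I(X;Y) = H(X) + H(Y) - H(X,Y): computing H(Y) from the column sums and H(X,Y) from the 9 cells in the same way gives H(Y) = 1.575395 bits and H(X,Y) = 2.958528 bits, so
I(X;Y) = 1.442480 + 1.575395 - 2.958528 = 0.0593 bits ✓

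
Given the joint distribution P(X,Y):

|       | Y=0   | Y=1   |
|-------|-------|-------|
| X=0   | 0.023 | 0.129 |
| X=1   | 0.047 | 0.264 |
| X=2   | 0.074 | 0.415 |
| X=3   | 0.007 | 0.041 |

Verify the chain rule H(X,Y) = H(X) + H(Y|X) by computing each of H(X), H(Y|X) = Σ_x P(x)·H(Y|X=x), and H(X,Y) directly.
H(X) = 1.6521 bits, H(Y|X) = 0.6123 bits, H(X,Y) = 2.2645 bits

Marginal of X (row sums):
  P(X=0) = 0.023 + 0.129 = 0.152
  P(X=1) = 0.047 + 0.264 = 0.311
  P(X=2) = 0.074 + 0.415 = 0.489
  P(X=3) = 0.007 + 0.041 = 0.048
H(X) = -[0.152·log₂(0.152) + 0.311·log₂(0.311) + 0.489·log₂(0.489) + 0.048·log₂(0.048)]
  = 0.41311 + 0.52404 + 0.50469 + 0.21028 = 1.6521 bits

H(Y|X) = Σ_x P(x)·H(Y|X=x):
  X=0: P(X=0) = 0.152, P(Y|X=0) = (23/152, 129/152) → H(Y|X=0) = 0.61312
  X=1: P(X=1) = 0.311, P(Y|X=1) = (47/311, 264/311) → H(Y|X=1) = 0.61265
  X=2: P(X=2) = 0.489, P(Y|X=2) = (74/489, 415/489) → H(Y|X=2) = 0.61316
  X=3: P(X=3) = 0.048, P(Y|X=3) = (7/48, 41/48) → H(Y|X=3) = 0.59931
H(Y|X) = 0.152·0.61312 + 0.311·0.61265 + 0.489·0.61316 + 0.048·0.59931 = 0.6123 bits

H(X,Y) = -Σ_{x,y} P(x,y) log₂ P(x,y). Per-cell terms -P(x,y)·log₂P(x,y):
  X=0: 0.12517, 0.38114
  X=1: 0.20733, 0.50725
  X=2: 0.27797, 0.52656
  X=3: 0.05011, 0.18894
Sum of the 8 terms: H(X,Y) = 2.2645 bits

Chain rule check:
  H(X) + H(Y|X) = 1.6521 + 0.6123 = 2.2644 bits
  H(X,Y) = 2.2645 bits
✓ Chain rule verified (Δ = 0.0001 is 4-dp rounding noise: each of the three values was rounded independently).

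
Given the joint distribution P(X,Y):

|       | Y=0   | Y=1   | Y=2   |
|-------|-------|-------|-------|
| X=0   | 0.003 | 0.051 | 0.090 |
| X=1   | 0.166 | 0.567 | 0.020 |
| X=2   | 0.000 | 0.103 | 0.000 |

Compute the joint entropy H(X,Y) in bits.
1.9016 bits

H(X,Y) = -Σ_{x,y} P(x,y) log₂ P(x,y). Per-cell terms -P(x,y)·log₂P(x,y):
  X=0: 0.02514, 0.21896, 0.31265
  X=1: 0.43006, 0.46413, 0.11288
  X=2: 0.00000, 0.33777, 0.00000
  (cells with P = 0 contribute 0)
Sum of the 9 terms: H(X,Y) = 1.9016 bits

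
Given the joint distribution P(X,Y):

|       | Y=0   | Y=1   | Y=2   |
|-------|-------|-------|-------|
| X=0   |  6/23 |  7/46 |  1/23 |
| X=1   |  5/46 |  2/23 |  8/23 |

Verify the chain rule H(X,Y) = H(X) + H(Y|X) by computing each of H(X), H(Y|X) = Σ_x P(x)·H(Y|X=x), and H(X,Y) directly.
H(X) = 0.9945 bits, H(Y|X) = 1.3055 bits, H(X,Y) = 2.3001 bits

Marginal of X (row sums):
  P(X=0) = 6/23 + 7/46 + 1/23 = 21/46
  P(X=1) = 5/46 + 2/23 + 8/23 = 25/46
H(X) = -[(21/46)·log₂(21/46) + (25/46)·log₂(25/46)]
  = 0.51644 + 0.47810 = 0.9945 bits

H(Y|X) = Σ_x P(x)·H(Y|X=x):
  X=0: P(X=0) = 21/46, P(Y|X=0) = (4/7, 1/3, 2/21) → H(Y|X=0) = 1.31274
  X=1: P(X=1) = 25/46, P(Y|X=1) = (1/5, 4/25, 16/25) → H(Y|X=1) = 1.29947
H(Y|X) = (21/46)·1.31274 + (25/46)·1.29947 = 1.3055 bits

H(X,Y) = -Σ_{x,y} P(x,y) log₂ P(x,y). Per-cell terms -P(x,y)·log₂P(x,y):
  X=0: 0.50572, 0.41334, 0.19668
  X=1: 0.34800, 0.30640, 0.52993
Sum of the 6 terms: H(X,Y) = 2.3001 bits

Chain rule check:
  H(X) + H(Y|X) = 0.9945 + 1.3055 = 2.3000 bits
  H(X,Y) = 2.3001 bits
✓ Chain rule verified (Δ = 0.0001 is 4-dp rounding noise: each of the three values was rounded independently).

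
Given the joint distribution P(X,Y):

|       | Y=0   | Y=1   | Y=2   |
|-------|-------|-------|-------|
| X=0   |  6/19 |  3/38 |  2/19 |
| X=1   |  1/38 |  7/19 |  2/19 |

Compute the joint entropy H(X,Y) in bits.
2.1669 bits

H(X,Y) = -Σ_{x,y} P(x,y) log₂ P(x,y). Per-cell terms -P(x,y)·log₂P(x,y):
  X=0: 0.5251, 0.2892, 0.3419
  X=1: 0.1381, 0.5307, 0.3419
Sum of the 6 terms: H(X,Y) = 2.1669 bits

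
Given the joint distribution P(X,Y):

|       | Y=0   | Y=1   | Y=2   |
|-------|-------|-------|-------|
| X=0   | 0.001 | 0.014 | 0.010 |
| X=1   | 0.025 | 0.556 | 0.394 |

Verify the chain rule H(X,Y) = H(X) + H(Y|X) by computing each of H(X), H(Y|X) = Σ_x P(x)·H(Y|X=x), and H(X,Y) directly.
H(X) = 0.1687 bits, H(Y|X) = 1.1273 bits, H(X,Y) = 1.2959 bits

Marginal of X (row sums):
  P(X=0) = 0.001 + 0.014 + 0.010 = 0.025
  P(X=1) = 0.025 + 0.556 + 0.394 = 0.975
H(X) = -[0.025·log₂(0.025) + 0.975·log₂(0.975)]
  = 0.133048 + 0.035613 = 0.1687 bits

H(Y|X) = Σ_x P(x)·H(Y|X=x):
  X=0: P(X=0) = 0.025, P(Y|X=0) = (1/25, 14/25, 2/5) → H(Y|X=0) = 1.182966
  X=1: P(X=1) = 0.975, P(Y|X=1) = (1/39, 556/975, 394/975) → H(Y|X=1) = 1.125857
H(Y|X) = 0.025·1.182966 + 0.975·1.125857 = 1.1273 bits

H(X,Y) = -Σ_{x,y} P(x,y) log₂ P(x,y). Per-cell terms -P(x,y)·log₂P(x,y):
  X=0: 0.009966, 0.086218, 0.066439
  X=1: 0.133048, 0.470845, 0.529431
Sum of the 6 terms: H(X,Y) = 1.2959 bits

Chain rule check:
  H(X) + H(Y|X) = 0.1687 + 1.1273 = 1.2960 bits
  H(X,Y) = 1.2959 bits
✓ Chain rule verified (Δ = 0.0001 is 4-dp rounding noise: each of the three values was rounded independently).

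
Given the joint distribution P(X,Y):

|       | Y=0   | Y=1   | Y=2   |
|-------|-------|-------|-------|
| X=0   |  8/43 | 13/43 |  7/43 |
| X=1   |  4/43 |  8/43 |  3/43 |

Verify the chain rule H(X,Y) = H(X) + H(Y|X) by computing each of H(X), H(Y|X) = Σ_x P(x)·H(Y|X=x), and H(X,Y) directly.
H(X) = 0.9330 bits, H(Y|X) = 1.5046 bits, H(X,Y) = 2.4376 bits

Marginal of X (row sums):
  P(X=0) = 8/43 + 13/43 + 7/43 = 28/43
  P(X=1) = 4/43 + 8/43 + 3/43 = 15/43
H(X) = -[(28/43)·log₂(28/43) + (15/43)·log₂(15/43)]
  = 0.4030 + 0.5300 = 0.9330 bits

H(Y|X) = Σ_x P(x)·H(Y|X=x):
  X=0: P(X=0) = 28/43, P(Y|X=0) = (2/7, 13/28, 1/4) → H(Y|X=0) = 1.5303
  X=1: P(X=1) = 15/43, P(Y|X=1) = (4/15, 8/15, 1/5) → H(Y|X=1) = 1.4566
H(Y|X) = (28/43)·1.5303 + (15/43)·1.4566 = 1.5046 bits

H(X,Y) = -Σ_{x,y} P(x,y) log₂ P(x,y). Per-cell terms -P(x,y)·log₂P(x,y):
  X=0: 0.4514, 0.5218, 0.4263
  X=1: 0.3187, 0.4514, 0.2680
Sum of the 6 terms: H(X,Y) = 2.4376 bits

Chain rule check:
  H(X) + H(Y|X) = 0.9330 + 1.5046 = 2.4376 bits
  H(X,Y) = 2.4376 bits
✓ Chain rule verified.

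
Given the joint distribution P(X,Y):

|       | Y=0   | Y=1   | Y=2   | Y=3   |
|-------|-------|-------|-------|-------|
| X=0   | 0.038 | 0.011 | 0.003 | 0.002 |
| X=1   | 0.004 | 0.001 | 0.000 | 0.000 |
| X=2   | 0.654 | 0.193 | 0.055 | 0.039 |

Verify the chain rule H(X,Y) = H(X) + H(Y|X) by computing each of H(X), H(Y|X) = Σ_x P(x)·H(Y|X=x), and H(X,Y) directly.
H(X) = 0.3482 bits, H(Y|X) = 1.2590 bits, H(X,Y) = 1.6071 bits

Marginal of X (row sums):
  P(X=0) = 0.038 + 0.011 + 0.003 + 0.002 = 0.054
  P(X=1) = 0.004 + 0.001 + 0.000 + 0.000 = 0.005
  P(X=2) = 0.654 + 0.193 + 0.055 + 0.039 = 0.941
H(X) = -[0.054·log₂(0.054) + 0.005·log₂(0.005) + 0.941·log₂(0.941)]
  = 0.22739 + 0.03822 + 0.08256 = 0.3482 bits

H(Y|X) = Σ_x P(x)·H(Y|X=x):
  X=0: P(X=0) = 0.054, P(Y|X=0) = (19/27, 11/54, 1/18, 1/27) → H(Y|X=0) = 1.23211
  X=1: P(X=1) = 0.005, P(Y|X=1) = (4/5, 1/5, 0, 0) → H(Y|X=1) = 0.72193
  X=2: P(X=2) = 0.941, P(Y|X=2) = (654/941, 193/941, 55/941, 39/941) → H(Y|X=2) = 1.26338
H(Y|X) = 0.054·1.23211 + 0.005·0.72193 + 0.941·1.26338 = 1.2590 bits

H(X,Y) = -Σ_{x,y} P(x,y) log₂ P(x,y). Per-cell terms -P(x,y)·log₂P(x,y):
  X=0: 0.17928, 0.07157, 0.02514, 0.01793
  X=1: 0.03186, 0.00997, 0.00000, 0.00000
  X=2: 0.40066, 0.45805, 0.23014, 0.18253
  (cells with P = 0 contribute 0)
Sum of the 12 terms: H(X,Y) = 1.6071 bits

Chain rule check:
  H(X) + H(Y|X) = 0.3482 + 1.2590 = 1.6072 bits
  H(X,Y) = 1.6071 bits
✓ Chain rule verified (Δ = 0.0001 is 4-dp rounding noise: each of the three values was rounded independently).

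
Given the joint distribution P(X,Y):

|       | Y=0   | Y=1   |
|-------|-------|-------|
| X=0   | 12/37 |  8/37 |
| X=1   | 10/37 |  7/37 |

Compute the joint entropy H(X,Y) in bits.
1.9692 bits

H(X,Y) = -Σ_{x,y} P(x,y) log₂ P(x,y). Per-cell terms -P(x,y)·log₂P(x,y):
  X=0: 0.5269, 0.4777
  X=1: 0.5101, 0.4545
Sum of the 4 terms: H(X,Y) = 1.9692 bits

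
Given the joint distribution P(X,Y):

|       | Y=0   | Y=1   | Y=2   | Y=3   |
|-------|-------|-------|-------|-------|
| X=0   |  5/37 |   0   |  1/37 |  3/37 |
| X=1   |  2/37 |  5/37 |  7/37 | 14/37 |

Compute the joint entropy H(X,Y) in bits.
2.4276 bits

H(X,Y) = -Σ_{x,y} P(x,y) log₂ P(x,y). Per-cell terms -P(x,y)·log₂P(x,y):
  X=0: 0.3902, 0.0000, 0.1408, 0.2939
  X=1: 0.2275, 0.3902, 0.4545, 0.5305
  (cells with P = 0 contribute 0)
Sum of the 8 terms: H(X,Y) = 2.4276 bits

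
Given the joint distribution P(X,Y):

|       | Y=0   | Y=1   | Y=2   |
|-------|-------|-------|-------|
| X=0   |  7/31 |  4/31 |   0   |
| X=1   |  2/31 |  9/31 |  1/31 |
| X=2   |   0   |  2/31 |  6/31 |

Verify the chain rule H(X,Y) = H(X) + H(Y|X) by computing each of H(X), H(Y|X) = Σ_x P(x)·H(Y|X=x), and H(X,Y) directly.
H(X) = 1.5647 bits, H(Y|X) = 0.9478 bits, H(X,Y) = 2.5126 bits

Marginal of X (row sums):
  P(X=0) = 7/31 + 4/31 + 0 = 11/31
  P(X=1) = 2/31 + 9/31 + 1/31 = 12/31
  P(X=2) = 0 + 2/31 + 6/31 = 8/31
H(X) = -[(11/31)·log₂(11/31) + (12/31)·log₂(12/31) + (8/31)·log₂(8/31)]
  = 0.53040 + 0.53003 + 0.50431 = 1.5647 bits

H(Y|X) = Σ_x P(x)·H(Y|X=x):
  X=0: P(X=0) = 11/31, P(Y|X=0) = (7/11, 4/11, 0) → H(Y|X=0) = 0.94566
  X=1: P(X=1) = 12/31, P(Y|X=1) = (1/6, 3/4, 1/12) → H(Y|X=1) = 1.04085
  X=2: P(X=2) = 8/31, P(Y|X=2) = (0, 1/4, 3/4) → H(Y|X=2) = 0.81128
H(Y|X) = (11/31)·0.94566 + (12/31)·1.04085 + (8/31)·0.81128 = 0.9478 bits

H(X,Y) = -Σ_{x,y} P(x,y) log₂ P(x,y). Per-cell terms -P(x,y)·log₂P(x,y):
  X=0: 0.48477, 0.38119, 0.00000
  X=1: 0.25511, 0.51801, 0.15981
  X=2: 0.00000, 0.25511, 0.45856
  (cells with P = 0 contribute 0)
Sum of the 9 terms: H(X,Y) = 2.5126 bits

Chain rule check:
  H(X) + H(Y|X) = 1.5647 + 0.9478 = 2.5125 bits
  H(X,Y) = 2.5126 bits
✓ Chain rule verified (Δ = 0.0001 is 4-dp rounding noise: each of the three values was rounded independently).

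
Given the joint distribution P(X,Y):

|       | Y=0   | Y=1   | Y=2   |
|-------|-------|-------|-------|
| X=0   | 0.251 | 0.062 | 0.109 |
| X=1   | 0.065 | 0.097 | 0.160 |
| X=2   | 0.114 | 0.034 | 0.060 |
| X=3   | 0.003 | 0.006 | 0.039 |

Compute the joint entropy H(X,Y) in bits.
3.1221 bits

H(X,Y) = -Σ_{x,y} P(x,y) log₂ P(x,y). Per-cell terms -P(x,y)·log₂P(x,y):
  X=0: 0.50055, 0.24872, 0.34854
  X=1: 0.25632, 0.32649, 0.42302
  X=2: 0.35715, 0.16586, 0.24353
  X=3: 0.02514, 0.04428, 0.18253
Sum of the 12 terms: H(X,Y) = 3.1221 bits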